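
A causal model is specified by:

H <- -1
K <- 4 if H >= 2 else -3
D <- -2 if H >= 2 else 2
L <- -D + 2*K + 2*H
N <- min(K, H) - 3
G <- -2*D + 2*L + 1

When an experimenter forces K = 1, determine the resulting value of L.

Under do(K=1), the mechanism K <- 4 if H >= 2 else -3 is discarded; K is fixed at 1.
D = -2 if H >= 2 else 2  [with H=-1]  = 2
L = -D + 2*K + 2*H  [with D=2, K=1, H=-1]  = -2

-2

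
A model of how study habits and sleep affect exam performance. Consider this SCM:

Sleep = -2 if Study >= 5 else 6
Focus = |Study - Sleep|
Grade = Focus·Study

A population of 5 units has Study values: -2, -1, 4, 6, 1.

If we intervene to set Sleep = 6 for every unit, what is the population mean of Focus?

Every unit gets Sleep=6 under the intervention. Focus values become 8, 7, 2, 0, 5; E[Focus|do(Sleep=6)] = 4.4.

4.4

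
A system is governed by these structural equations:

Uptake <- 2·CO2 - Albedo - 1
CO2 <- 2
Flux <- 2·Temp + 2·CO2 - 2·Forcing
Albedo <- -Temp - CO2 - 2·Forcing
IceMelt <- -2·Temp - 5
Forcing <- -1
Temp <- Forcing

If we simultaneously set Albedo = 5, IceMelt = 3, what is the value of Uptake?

-2

Setting Albedo = 5, IceMelt = 3 by intervention discards those variables' equations.
Uptake = 2·CO2 - Albedo - 1  [with CO2=2, Albedo=5]  = -2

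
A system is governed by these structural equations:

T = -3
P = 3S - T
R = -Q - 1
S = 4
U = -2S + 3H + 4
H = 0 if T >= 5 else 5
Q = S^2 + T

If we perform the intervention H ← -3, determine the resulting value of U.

-13

do(H=-3) replaces the equation H = 0 if T >= 5 else 5 with the constant H = -3.
U = -2S + 3H + 4  [with S=4, H=-3]  = -13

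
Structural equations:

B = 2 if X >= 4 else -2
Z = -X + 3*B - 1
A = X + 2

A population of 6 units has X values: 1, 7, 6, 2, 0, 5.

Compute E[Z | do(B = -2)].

-10.5

Under do(B=-2), B's equation is replaced by B=-2 for every unit. Per-unit Z: -8, -14, -13, -9, -7, -12. Mean = -10.5.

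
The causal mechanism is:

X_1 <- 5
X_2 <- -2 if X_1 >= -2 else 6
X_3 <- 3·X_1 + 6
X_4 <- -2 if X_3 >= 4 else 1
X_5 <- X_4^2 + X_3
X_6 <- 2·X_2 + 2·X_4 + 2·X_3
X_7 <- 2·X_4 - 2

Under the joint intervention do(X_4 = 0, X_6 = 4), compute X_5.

Setting X_4 = 0, X_6 = 4 by intervention discards those variables' equations.
X_3 = 3·X_1 + 6  [with X_1=5]  = 21
X_5 = X_4^2 + X_3  [with X_4=0, X_3=21]  = 21

21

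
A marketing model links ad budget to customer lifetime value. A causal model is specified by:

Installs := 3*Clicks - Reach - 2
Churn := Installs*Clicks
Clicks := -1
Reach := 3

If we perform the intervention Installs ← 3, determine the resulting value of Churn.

-3

The intervention breaks the incoming arrows to Installs: Installs := 3*Clicks - Reach - 2 no longer applies, and Installs = 3.
Churn = Installs*Clicks  [with Installs=3, Clicks=-1]  = -3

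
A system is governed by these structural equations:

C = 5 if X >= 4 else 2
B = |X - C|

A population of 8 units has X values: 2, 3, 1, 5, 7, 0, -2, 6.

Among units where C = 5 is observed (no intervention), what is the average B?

1

E[B|C=5] averages over only the 3 units with C=5 (X = 5, 7, 6): B = 0, 2, 1, mean 1.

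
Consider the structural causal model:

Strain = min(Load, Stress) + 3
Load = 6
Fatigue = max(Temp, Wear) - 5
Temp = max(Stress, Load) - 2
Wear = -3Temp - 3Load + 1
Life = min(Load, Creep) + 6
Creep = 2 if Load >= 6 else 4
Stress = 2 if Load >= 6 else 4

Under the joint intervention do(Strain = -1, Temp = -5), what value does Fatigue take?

-7

Under do(Strain = -1, Temp = -5), each intervened variable's structural equation is replaced by its fixed value.
Wear = -3Temp - 3Load + 1  [with Temp=-5, Load=6]  = -2
Fatigue = max(Temp, Wear) - 5  [with Temp=-5, Wear=-2]  = -7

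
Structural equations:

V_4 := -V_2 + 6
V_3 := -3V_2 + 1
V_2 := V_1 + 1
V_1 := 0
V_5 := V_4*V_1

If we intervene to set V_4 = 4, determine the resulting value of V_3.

-2

Under do(V_4=4), the mechanism V_4 := -V_2 + 6 is discarded; V_4 is fixed at 4.
Since V_3 is not a descendant of the intervened variable, it is unaffected.
V_2 = V_1 + 1  [with V_1=0]  = 1
V_3 = -3V_2 + 1  [with V_2=1]  = -2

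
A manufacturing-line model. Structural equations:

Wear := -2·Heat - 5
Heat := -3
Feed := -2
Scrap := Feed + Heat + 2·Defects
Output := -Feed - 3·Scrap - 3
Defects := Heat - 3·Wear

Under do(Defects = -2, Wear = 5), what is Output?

The joint intervention fixes Defects = -2, Wear = 5, removing each variable's own equation.
Scrap = Feed + Heat + 2·Defects  [with Feed=-2, Heat=-3, Defects=-2]  = -9
Output = -Feed - 3·Scrap - 3  [with Feed=-2, Scrap=-9]  = 26

26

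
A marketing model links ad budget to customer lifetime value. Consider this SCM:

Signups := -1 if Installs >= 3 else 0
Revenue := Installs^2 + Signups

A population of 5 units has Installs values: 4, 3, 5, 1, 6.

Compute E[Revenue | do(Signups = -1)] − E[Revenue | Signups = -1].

The intervention sets Signups=-1 in all 5 units regardless of Installs. Recomputing Revenue per unit gives 15, 8, 24, 0, 35; average 16.4.
Conditioning on Signups=-1 selects the 4 unit(s) with Installs ∈ {4, 3, 5, 6}. Their Revenue values: 15, 8, 24, 35. Mean = 20.5.
Difference = 16.4 − 20.5 = -4.1.

-4.1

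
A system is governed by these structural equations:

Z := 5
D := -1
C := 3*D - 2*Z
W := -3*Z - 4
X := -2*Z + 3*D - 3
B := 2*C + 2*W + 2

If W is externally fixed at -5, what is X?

Intervening sets W = -5 and removes its equation (W := -3*Z - 4).
No directed path runs from W to X, so X keeps its natural value.
X = -2*Z + 3*D - 3  [with Z=5, D=-1]  = -16

-16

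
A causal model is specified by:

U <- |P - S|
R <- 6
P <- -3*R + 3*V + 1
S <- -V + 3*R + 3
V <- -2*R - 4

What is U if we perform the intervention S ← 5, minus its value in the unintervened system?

Intervening sets S = 5 and removes its equation (S <- -V + 3*R + 3).
V = -2*R - 4  [with R=6]  = -16
P = -3*R + 3*V + 1  [with R=6, V=-16]  = -65
U = |P - S|  [with P=-65, S=5]  = 70
Without intervention: V = -2*R - 4  [with R=6]  = -16; P = -3*R + 3*V + 1  [with R=6, V=-16]  = -65; S = -V + 3*R + 3  [with V=-16, R=6]  = 37; U = |P - S|  [with P=-65, S=37]  = 102.
Change = 70 − 102 = -32.

-32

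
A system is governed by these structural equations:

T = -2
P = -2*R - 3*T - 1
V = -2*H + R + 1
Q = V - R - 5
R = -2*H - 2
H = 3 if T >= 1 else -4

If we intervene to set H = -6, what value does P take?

-15

Under do(H=-6), the mechanism H = 3 if T >= 1 else -4 is discarded; H is fixed at -6.
R = -2*H - 2  [with H=-6]  = 10
P = -2*R - 3*T - 1  [with R=10, T=-2]  = -15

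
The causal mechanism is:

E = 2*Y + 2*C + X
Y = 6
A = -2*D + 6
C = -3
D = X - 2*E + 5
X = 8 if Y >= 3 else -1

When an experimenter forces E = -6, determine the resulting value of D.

Intervening sets E = -6 and removes its equation (E = 2*Y + 2*C + X).
X = 8 if Y >= 3 else -1  [with Y=6]  = 8
D = X - 2*E + 5  [with X=8, E=-6]  = 25

25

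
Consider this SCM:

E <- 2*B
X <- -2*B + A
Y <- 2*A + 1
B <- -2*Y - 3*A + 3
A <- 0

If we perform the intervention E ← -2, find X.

Intervening sets E = -2 and removes its equation (E <- 2*B).
No directed path runs from E to X, so X keeps its natural value.
Y = 2*A + 1  [with A=0]  = 1
B = -2*Y - 3*A + 3  [with Y=1, A=0]  = 1
X = -2*B + A  [with B=1, A=0]  = -2

-2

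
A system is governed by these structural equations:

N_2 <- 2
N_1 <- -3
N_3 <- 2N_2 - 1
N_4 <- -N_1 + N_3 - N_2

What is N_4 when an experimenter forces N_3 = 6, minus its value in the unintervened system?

3

The intervention breaks the incoming arrows to N_3: N_3 <- 2N_2 - 1 no longer applies, and N_3 = 6.
N_4 = -N_1 + N_3 - N_2  [with N_1=-3, N_3=6, N_2=2]  = 7
Without intervention: N_3 = 2N_2 - 1  [with N_2=2]  = 3; N_4 = -N_1 + N_3 - N_2  [with N_1=-3, N_3=3, N_2=2]  = 4.
Change = 7 − 4 = 3.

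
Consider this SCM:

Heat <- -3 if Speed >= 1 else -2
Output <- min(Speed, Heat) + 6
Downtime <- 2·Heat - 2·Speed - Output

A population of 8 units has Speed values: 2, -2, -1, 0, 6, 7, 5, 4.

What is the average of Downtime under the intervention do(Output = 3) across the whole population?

do(Output=3) breaks Output's dependence on Speed. With Output=3 fixed, Downtime across the units is -13, -3, -5, -7, -21, -23, -19, -17, mean -13.5.

-13.5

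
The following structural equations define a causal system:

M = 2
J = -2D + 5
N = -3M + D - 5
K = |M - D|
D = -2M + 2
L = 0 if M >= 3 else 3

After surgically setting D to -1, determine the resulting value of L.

Under do(D=-1), the mechanism D = -2M + 2 is discarded; D is fixed at -1.
Since L is not a descendant of the intervened variable, it is unaffected.
L = 0 if M >= 3 else 3  [with M=2]  = 3

3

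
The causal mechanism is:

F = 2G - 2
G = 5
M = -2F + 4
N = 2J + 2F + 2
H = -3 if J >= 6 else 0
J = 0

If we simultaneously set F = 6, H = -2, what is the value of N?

14

Setting F = 6, H = -2 by intervention discards those variables' equations.
N = 2J + 2F + 2  [with J=0, F=6]  = 14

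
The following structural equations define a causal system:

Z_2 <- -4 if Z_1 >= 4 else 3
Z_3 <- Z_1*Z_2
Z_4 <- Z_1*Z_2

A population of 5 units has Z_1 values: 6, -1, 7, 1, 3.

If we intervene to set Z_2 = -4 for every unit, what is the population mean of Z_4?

-12.8

The intervention sets Z_2=-4 in all 5 units regardless of Z_1. Recomputing Z_4 per unit gives -24, 4, -28, -4, -12; average -12.8.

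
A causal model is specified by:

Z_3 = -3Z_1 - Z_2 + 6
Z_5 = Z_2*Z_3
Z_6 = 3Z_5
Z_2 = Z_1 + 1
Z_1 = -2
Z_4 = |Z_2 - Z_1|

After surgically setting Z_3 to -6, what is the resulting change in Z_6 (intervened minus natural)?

The intervention breaks the incoming arrows to Z_3: Z_3 = -3Z_1 - Z_2 + 6 no longer applies, and Z_3 = -6.
Z_2 = Z_1 + 1  [with Z_1=-2]  = -1
Z_5 = Z_2*Z_3  [with Z_2=-1, Z_3=-6]  = 6
Z_6 = 3Z_5  [with Z_5=6]  = 18
Without intervention: Z_2 = Z_1 + 1  [with Z_1=-2]  = -1; Z_3 = -3Z_1 - Z_2 + 6  [with Z_1=-2, Z_2=-1]  = 13; Z_5 = Z_2*Z_3  [with Z_2=-1, Z_3=13]  = -13; Z_6 = 3Z_5  [with Z_5=-13]  = -39.
Change = 18 − (-39) = 57.

57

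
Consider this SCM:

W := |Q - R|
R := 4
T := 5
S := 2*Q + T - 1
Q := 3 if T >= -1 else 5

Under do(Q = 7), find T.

5

Under do(Q=7), the mechanism Q := 3 if T >= -1 else 5 is discarded; Q is fixed at 7.
T is not downstream of the intervention, so its value is determined by the original equations.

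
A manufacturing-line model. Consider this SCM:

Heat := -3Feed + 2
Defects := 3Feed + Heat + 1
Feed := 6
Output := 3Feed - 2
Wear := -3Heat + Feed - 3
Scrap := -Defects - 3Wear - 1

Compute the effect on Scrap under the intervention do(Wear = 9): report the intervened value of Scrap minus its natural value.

do(Wear=9) replaces the equation Wear := -3Heat + Feed - 3 with the constant Wear = 9.
Heat = -3Feed + 2  [with Feed=6]  = -16
Defects = 3Feed + Heat + 1  [with Feed=6, Heat=-16]  = 3
Scrap = -Defects - 3Wear - 1  [with Defects=3, Wear=9]  = -31
Without intervention: Heat = -3Feed + 2  [with Feed=6]  = -16; Wear = -3Heat + Feed - 3  [with Heat=-16, Feed=6]  = 51; Defects = 3Feed + Heat + 1  [with Feed=6, Heat=-16]  = 3; Scrap = -Defects - 3Wear - 1  [with Defects=3, Wear=51]  = -157.
Change = -31 − (-157) = 126.

126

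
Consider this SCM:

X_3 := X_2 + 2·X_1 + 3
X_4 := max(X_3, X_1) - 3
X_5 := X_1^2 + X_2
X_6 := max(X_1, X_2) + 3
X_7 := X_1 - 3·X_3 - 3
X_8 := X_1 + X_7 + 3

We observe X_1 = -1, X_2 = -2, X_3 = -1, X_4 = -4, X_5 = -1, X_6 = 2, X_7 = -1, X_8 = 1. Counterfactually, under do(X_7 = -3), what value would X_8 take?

do(X_7=-3) replaces the equation X_7 := X_1 - 3·X_3 - 3 with the constant X_7 = -3.
X_8 = X_1 + X_7 + 3  [with X_1=-1, X_7=-3]  = -1

-1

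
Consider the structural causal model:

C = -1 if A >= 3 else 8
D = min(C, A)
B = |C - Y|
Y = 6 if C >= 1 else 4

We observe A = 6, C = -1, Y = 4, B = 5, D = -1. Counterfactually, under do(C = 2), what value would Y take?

The intervention breaks the incoming arrows to C: C = -1 if A >= 3 else 8 no longer applies, and C = 2.
Y = 6 if C >= 1 else 4  [with C=2]  = 6

6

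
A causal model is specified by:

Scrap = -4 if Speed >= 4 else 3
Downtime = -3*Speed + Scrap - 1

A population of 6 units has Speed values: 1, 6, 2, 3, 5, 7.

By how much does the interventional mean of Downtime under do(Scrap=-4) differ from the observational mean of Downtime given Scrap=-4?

Under do(Scrap=-4), Scrap's equation is replaced by Scrap=-4 for every unit. Per-unit Downtime: -8, -23, -11, -14, -20, -26. Mean = -17.
E[Downtime|Scrap=-4] averages over only the 3 units with Scrap=-4 (Speed = 6, 5, 7): Downtime = -23, -20, -26, mean -23.
Difference = -17 − (-23) = 6.

6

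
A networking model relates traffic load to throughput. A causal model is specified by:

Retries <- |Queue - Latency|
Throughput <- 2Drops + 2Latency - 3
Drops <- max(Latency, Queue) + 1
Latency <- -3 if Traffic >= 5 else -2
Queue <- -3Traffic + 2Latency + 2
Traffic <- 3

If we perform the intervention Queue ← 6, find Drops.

The intervention breaks the incoming arrows to Queue: Queue <- -3Traffic + 2Latency + 2 no longer applies, and Queue = 6.
Latency = -3 if Traffic >= 5 else -2  [with Traffic=3]  = -2
Drops = max(Latency, Queue) + 1  [with Latency=-2, Queue=6]  = 7

7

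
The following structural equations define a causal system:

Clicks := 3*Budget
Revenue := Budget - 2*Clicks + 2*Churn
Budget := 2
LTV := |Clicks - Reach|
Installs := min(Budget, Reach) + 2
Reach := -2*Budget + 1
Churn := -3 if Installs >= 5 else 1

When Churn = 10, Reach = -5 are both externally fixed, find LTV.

Setting Churn = 10, Reach = -5 by intervention discards those variables' equations.
Clicks = 3*Budget  [with Budget=2]  = 6
LTV = |Clicks - Reach|  [with Clicks=6, Reach=-5]  = 11

11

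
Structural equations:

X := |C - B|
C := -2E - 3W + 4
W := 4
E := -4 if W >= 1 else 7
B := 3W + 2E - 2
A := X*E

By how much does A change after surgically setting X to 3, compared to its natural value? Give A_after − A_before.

The intervention breaks the incoming arrows to X: X := |C - B| no longer applies, and X = 3.
E = -4 if W >= 1 else 7  [with W=4]  = -4
A = X*E  [with X=3, E=-4]  = -12
Without intervention: E = -4 if W >= 1 else 7  [with W=4]  = -4; C = -2E - 3W + 4  [with E=-4, W=4]  = 0; B = 3W + 2E - 2  [with W=4, E=-4]  = 2; X = |C - B|  [with C=0, B=2]  = 2; A = X*E  [with X=2, E=-4]  = -8.
Change = -12 − (-8) = -4.

-4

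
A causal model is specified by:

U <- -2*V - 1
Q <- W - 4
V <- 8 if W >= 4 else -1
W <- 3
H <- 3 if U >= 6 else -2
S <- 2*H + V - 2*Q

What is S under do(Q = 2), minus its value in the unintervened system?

-6

Under do(Q=2), the mechanism Q <- W - 4 is discarded; Q is fixed at 2.
V = 8 if W >= 4 else -1  [with W=3]  = -1
U = -2*V - 1  [with V=-1]  = 1
H = 3 if U >= 6 else -2  [with U=1]  = -2
S = 2*H + V - 2*Q  [with H=-2, V=-1, Q=2]  = -9
Without intervention: Q = W - 4  [with W=3]  = -1; V = 8 if W >= 4 else -1  [with W=3]  = -1; U = -2*V - 1  [with V=-1]  = 1; H = 3 if U >= 6 else -2  [with U=1]  = -2; S = 2*H + V - 2*Q  [with H=-2, V=-1, Q=-1]  = -3.
Change = -9 − (-3) = -6.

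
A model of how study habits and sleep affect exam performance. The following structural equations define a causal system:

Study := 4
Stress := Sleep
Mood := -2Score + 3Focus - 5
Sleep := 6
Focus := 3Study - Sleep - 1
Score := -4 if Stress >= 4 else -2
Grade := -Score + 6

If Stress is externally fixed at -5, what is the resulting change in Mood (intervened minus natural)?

-4

The intervention breaks the incoming arrows to Stress: Stress := Sleep no longer applies, and Stress = -5.
Focus = 3Study - Sleep - 1  [with Study=4, Sleep=6]  = 5
Score = -4 if Stress >= 4 else -2  [with Stress=-5]  = -2
Mood = -2Score + 3Focus - 5  [with Score=-2, Focus=5]  = 14
Without intervention: Stress = Sleep  [with Sleep=6]  = 6; Focus = 3Study - Sleep - 1  [with Study=4, Sleep=6]  = 5; Score = -4 if Stress >= 4 else -2  [with Stress=6]  = -4; Mood = -2Score + 3Focus - 5  [with Score=-4, Focus=5]  = 18.
Change = 14 − 18 = -4.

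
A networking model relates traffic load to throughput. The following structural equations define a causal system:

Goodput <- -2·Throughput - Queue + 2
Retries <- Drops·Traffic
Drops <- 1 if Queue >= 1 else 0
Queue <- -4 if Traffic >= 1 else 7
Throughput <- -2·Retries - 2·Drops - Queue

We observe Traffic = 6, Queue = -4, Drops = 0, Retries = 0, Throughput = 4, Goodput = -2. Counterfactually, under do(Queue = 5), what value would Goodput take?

35

Under do(Queue=5), the mechanism Queue <- -4 if Traffic >= 1 else 7 is discarded; Queue is fixed at 5.
Drops = 1 if Queue >= 1 else 0  [with Queue=5]  = 1
Retries = Drops·Traffic  [with Drops=1, Traffic=6]  = 6
Throughput = -2·Retries - 2·Drops - Queue  [with Retries=6, Drops=1, Queue=5]  = -19
Goodput = -2·Throughput - Queue + 2  [with Throughput=-19, Queue=5]  = 35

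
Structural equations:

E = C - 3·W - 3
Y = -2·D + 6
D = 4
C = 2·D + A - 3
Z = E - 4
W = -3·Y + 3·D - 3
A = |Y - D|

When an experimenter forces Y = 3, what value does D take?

Under do(Y=3), the mechanism Y = -2·D + 6 is discarded; Y is fixed at 3.
D is not downstream of the intervention, so its value is determined by the original equations.

4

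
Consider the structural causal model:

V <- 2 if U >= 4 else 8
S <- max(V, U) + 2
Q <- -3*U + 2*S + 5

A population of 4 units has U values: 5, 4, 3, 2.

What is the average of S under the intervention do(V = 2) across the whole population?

do(V=2) breaks V's dependence on U. With V=2 fixed, S across the units is 7, 6, 5, 4, mean 5.5.

5.5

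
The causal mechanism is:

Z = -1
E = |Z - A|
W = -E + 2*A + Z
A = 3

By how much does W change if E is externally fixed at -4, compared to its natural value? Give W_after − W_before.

8

The intervention breaks the incoming arrows to E: E = |Z - A| no longer applies, and E = -4.
W = -E + 2*A + Z  [with E=-4, A=3, Z=-1]  = 9
Without intervention: E = |Z - A|  [with Z=-1, A=3]  = 4; W = -E + 2*A + Z  [with E=4, A=3, Z=-1]  = 1.
Change = 9 − 1 = 8.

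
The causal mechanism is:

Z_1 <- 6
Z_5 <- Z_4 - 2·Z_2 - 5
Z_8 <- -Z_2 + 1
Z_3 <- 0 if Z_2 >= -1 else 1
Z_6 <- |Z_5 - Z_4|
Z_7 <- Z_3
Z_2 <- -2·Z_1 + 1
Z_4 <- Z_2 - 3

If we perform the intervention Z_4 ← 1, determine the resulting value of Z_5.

18

Intervening sets Z_4 = 1 and removes its equation (Z_4 <- Z_2 - 3).
Z_2 = -2·Z_1 + 1  [with Z_1=6]  = -11
Z_5 = Z_4 - 2·Z_2 - 5  [with Z_4=1, Z_2=-11]  = 18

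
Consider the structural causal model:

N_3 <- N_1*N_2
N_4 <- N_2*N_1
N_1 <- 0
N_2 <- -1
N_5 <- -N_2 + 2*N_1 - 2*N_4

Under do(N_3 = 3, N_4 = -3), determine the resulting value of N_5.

Setting N_3 = 3, N_4 = -3 by intervention discards those variables' equations.
N_5 = -N_2 + 2*N_1 - 2*N_4  [with N_2=-1, N_1=0, N_4=-3]  = 7

7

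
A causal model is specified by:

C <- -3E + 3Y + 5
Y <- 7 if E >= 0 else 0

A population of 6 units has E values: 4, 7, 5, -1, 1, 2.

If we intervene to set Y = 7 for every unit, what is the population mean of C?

Every unit gets Y=7 under the intervention. C values become 14, 5, 11, 29, 23, 20; E[C|do(Y=7)] = 17.

17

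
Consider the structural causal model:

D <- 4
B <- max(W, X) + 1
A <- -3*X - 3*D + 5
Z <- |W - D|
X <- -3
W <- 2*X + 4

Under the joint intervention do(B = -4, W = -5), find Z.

Under do(B = -4, W = -5), each intervened variable's structural equation is replaced by its fixed value.
Z = |W - D|  [with W=-5, D=4]  = 9

9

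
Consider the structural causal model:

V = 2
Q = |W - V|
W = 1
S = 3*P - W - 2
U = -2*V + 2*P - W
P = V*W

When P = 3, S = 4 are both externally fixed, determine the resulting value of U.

The joint intervention fixes P = 3, S = 4, removing each variable's own equation.
U = -2*V + 2*P - W  [with V=2, P=3, W=1]  = 1

1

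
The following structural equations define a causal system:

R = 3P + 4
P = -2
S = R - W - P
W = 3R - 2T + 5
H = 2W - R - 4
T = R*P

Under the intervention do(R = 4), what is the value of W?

33

Under do(R=4), the mechanism R = 3P + 4 is discarded; R is fixed at 4.
T = R*P  [with R=4, P=-2]  = -8
W = 3R - 2T + 5  [with R=4, T=-8]  = 33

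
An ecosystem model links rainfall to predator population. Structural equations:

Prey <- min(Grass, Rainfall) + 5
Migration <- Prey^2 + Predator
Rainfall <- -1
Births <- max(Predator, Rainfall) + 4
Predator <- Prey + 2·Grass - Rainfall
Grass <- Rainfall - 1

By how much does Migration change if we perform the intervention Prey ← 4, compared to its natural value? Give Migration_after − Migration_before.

The intervention breaks the incoming arrows to Prey: Prey <- min(Grass, Rainfall) + 5 no longer applies, and Prey = 4.
Grass = Rainfall - 1  [with Rainfall=-1]  = -2
Predator = Prey + 2·Grass - Rainfall  [with Prey=4, Grass=-2, Rainfall=-1]  = 1
Migration = Prey^2 + Predator  [with Prey=4, Predator=1]  = 17
Without intervention: Grass = Rainfall - 1  [with Rainfall=-1]  = -2; Prey = min(Grass, Rainfall) + 5  [with Grass=-2, Rainfall=-1]  = 3; Predator = Prey + 2·Grass - Rainfall  [with Prey=3, Grass=-2, Rainfall=-1]  = 0; Migration = Prey^2 + Predator  [with Prey=3, Predator=0]  = 9.
Change = 17 − 9 = 8.

8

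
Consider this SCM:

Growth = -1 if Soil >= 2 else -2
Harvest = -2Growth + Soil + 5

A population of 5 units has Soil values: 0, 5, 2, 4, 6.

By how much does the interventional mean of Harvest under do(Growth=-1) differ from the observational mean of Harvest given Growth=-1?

Under do(Growth=-1), Growth's equation is replaced by Growth=-1 for every unit. Per-unit Harvest: 7, 12, 9, 11, 13. Mean = 10.4.
Observing Growth=-1 restricts to units where Growth's equation naturally yields -1: Soil ∈ {5, 2, 4, 6}. In that subpopulation Harvest = 12, 9, 11, 13, mean 11.25.
Difference = 10.4 − 11.25 = -0.85.

-0.85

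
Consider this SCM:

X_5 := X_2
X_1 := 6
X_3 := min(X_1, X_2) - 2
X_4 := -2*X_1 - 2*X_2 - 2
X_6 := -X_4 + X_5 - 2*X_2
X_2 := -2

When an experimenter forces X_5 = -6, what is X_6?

The intervention breaks the incoming arrows to X_5: X_5 := X_2 no longer applies, and X_5 = -6.
X_4 = -2*X_1 - 2*X_2 - 2  [with X_1=6, X_2=-2]  = -10
X_6 = -X_4 + X_5 - 2*X_2  [with X_4=-10, X_5=-6, X_2=-2]  = 8

8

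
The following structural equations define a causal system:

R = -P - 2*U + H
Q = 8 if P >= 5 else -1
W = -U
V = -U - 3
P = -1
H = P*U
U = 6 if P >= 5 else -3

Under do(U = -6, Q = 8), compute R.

19

Under do(U = -6, Q = 8), each intervened variable's structural equation is replaced by its fixed value.
H = P*U  [with P=-1, U=-6]  = 6
R = -P - 2*U + H  [with P=-1, U=-6, H=6]  = 19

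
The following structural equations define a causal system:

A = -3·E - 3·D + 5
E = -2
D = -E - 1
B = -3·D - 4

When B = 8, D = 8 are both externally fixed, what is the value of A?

The joint intervention fixes B = 8, D = 8, removing each variable's own equation.
A = -3·E - 3·D + 5  [with E=-2, D=8]  = -13

-13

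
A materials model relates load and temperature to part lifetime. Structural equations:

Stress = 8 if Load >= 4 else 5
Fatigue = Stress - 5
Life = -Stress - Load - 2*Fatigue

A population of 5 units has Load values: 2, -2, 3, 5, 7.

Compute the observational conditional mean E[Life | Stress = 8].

-20

Observing Stress=8 restricts to units where Stress's equation naturally yields 8: Load ∈ {5, 7}. In that subpopulation Life = -19, -21, mean -20.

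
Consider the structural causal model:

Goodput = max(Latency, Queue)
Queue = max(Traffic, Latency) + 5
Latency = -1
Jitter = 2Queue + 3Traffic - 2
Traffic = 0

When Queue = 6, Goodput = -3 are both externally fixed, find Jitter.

The joint intervention fixes Queue = 6, Goodput = -3, removing each variable's own equation.
Jitter = 2Queue + 3Traffic - 2  [with Queue=6, Traffic=0]  = 10

10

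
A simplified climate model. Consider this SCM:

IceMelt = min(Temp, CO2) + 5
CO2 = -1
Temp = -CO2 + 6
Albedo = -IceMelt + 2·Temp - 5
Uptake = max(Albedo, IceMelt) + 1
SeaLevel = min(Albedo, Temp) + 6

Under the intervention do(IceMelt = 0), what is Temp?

Under do(IceMelt=0), the mechanism IceMelt = min(Temp, CO2) + 5 is discarded; IceMelt is fixed at 0.
Since Temp is not a descendant of the intervened variable, it is unaffected.
Temp = -CO2 + 6  [with CO2=-1]  = 7

7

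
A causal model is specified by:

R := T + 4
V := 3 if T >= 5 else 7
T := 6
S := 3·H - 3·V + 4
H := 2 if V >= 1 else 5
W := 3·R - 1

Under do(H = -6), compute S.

-23

Intervening sets H = -6 and removes its equation (H := 2 if V >= 1 else 5).
V = 3 if T >= 5 else 7  [with T=6]  = 3
S = 3·H - 3·V + 4  [with H=-6, V=3]  = -23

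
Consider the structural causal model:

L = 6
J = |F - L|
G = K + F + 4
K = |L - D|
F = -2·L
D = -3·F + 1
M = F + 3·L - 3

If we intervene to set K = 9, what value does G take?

1

Intervening sets K = 9 and removes its equation (K = |L - D|).
F = -2·L  [with L=6]  = -12
G = K + F + 4  [with K=9, F=-12]  = 1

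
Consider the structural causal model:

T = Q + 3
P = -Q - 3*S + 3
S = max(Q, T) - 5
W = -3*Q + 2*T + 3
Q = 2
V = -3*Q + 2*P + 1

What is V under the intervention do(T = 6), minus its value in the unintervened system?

-6

Under do(T=6), the mechanism T = Q + 3 is discarded; T is fixed at 6.
S = max(Q, T) - 5  [with Q=2, T=6]  = 1
P = -Q - 3*S + 3  [with Q=2, S=1]  = -2
V = -3*Q + 2*P + 1  [with Q=2, P=-2]  = -9
Without intervention: T = Q + 3  [with Q=2]  = 5; S = max(Q, T) - 5  [with Q=2, T=5]  = 0; P = -Q - 3*S + 3  [with Q=2, S=0]  = 1; V = -3*Q + 2*P + 1  [with Q=2, P=1]  = -3.
Change = -9 − (-3) = -6.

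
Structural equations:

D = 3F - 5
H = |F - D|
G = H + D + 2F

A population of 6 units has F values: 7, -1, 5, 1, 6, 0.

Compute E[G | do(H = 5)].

15

Every unit gets H=5 under the intervention. G values become 35, -5, 25, 5, 30, 0; E[G|do(H=5)] = 15.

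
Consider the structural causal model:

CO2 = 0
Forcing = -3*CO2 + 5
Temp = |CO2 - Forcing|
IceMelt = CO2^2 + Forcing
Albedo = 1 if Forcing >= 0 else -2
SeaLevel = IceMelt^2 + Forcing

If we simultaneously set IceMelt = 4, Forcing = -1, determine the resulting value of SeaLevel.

The joint intervention fixes IceMelt = 4, Forcing = -1, removing each variable's own equation.
SeaLevel = IceMelt^2 + Forcing  [with IceMelt=4, Forcing=-1]  = 15

15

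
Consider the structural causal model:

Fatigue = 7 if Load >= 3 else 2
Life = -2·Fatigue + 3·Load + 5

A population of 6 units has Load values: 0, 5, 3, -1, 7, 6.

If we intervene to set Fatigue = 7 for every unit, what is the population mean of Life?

Every unit gets Fatigue=7 under the intervention. Life values become -9, 6, 0, -12, 12, 9; E[Life|do(Fatigue=7)] = 1.

1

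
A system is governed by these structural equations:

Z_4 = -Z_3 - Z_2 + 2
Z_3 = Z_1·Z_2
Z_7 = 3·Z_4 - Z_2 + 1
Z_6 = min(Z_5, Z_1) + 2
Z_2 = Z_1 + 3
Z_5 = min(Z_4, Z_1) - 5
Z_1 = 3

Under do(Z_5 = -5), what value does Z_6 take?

-3

The intervention breaks the incoming arrows to Z_5: Z_5 = min(Z_4, Z_1) - 5 no longer applies, and Z_5 = -5.
Z_6 = min(Z_5, Z_1) + 2  [with Z_5=-5, Z_1=3]  = -3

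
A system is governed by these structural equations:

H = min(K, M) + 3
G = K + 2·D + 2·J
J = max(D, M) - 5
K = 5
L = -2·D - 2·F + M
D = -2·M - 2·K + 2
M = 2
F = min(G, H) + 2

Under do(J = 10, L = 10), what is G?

The joint intervention fixes J = 10, L = 10, removing each variable's own equation.
D = -2·M - 2·K + 2  [with M=2, K=5]  = -12
G = K + 2·D + 2·J  [with K=5, D=-12, J=10]  = 1

1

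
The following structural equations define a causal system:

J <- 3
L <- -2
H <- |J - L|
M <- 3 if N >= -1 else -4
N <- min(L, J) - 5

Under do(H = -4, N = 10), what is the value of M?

The joint intervention fixes H = -4, N = 10, removing each variable's own equation.
M = 3 if N >= -1 else -4  [with N=10]  = 3

3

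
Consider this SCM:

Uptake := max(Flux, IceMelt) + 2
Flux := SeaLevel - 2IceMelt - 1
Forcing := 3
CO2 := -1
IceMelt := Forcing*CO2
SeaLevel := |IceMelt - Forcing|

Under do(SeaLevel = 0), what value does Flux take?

5

Intervening sets SeaLevel = 0 and removes its equation (SeaLevel := |IceMelt - Forcing|).
IceMelt = Forcing*CO2  [with Forcing=3, CO2=-1]  = -3
Flux = SeaLevel - 2IceMelt - 1  [with SeaLevel=0, IceMelt=-3]  = 5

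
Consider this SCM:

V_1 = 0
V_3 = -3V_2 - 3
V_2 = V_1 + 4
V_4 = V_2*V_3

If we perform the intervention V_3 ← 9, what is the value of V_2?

Under do(V_3=9), the mechanism V_3 = -3V_2 - 3 is discarded; V_3 is fixed at 9.
Since V_2 is not a descendant of the intervened variable, it is unaffected.
V_2 = V_1 + 4  [with V_1=0]  = 4

4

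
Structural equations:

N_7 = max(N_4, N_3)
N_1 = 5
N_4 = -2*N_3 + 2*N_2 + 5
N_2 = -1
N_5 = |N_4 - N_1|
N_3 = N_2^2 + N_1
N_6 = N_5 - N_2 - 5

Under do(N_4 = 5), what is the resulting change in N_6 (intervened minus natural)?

Under do(N_4=5), the mechanism N_4 = -2*N_3 + 2*N_2 + 5 is discarded; N_4 is fixed at 5.
N_5 = |N_4 - N_1|  [with N_4=5, N_1=5]  = 0
N_6 = N_5 - N_2 - 5  [with N_5=0, N_2=-1]  = -4
Without intervention: N_3 = N_2^2 + N_1  [with N_2=-1, N_1=5]  = 6; N_4 = -2*N_3 + 2*N_2 + 5  [with N_3=6, N_2=-1]  = -9; N_5 = |N_4 - N_1|  [with N_4=-9, N_1=5]  = 14; N_6 = N_5 - N_2 - 5  [with N_5=14, N_2=-1]  = 10.
Change = -4 − 10 = -14.

-14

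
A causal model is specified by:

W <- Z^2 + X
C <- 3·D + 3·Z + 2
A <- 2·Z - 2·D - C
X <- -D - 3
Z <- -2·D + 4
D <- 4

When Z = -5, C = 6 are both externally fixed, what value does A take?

-24

Setting Z = -5, C = 6 by intervention discards those variables' equations.
A = 2·Z - 2·D - C  [with Z=-5, D=4, C=6]  = -24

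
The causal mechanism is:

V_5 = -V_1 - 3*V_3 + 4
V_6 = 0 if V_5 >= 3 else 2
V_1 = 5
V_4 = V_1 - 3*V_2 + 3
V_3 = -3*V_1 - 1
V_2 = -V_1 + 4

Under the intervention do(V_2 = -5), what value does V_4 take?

23

Under do(V_2=-5), the mechanism V_2 = -V_1 + 4 is discarded; V_2 is fixed at -5.
V_4 = V_1 - 3*V_2 + 3  [with V_1=5, V_2=-5]  = 23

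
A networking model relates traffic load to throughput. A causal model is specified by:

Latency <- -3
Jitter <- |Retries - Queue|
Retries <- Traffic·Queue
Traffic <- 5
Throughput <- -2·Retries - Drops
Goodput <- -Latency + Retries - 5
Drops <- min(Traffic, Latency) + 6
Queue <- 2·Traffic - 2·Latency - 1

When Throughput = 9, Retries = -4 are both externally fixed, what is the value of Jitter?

19

Setting Throughput = 9, Retries = -4 by intervention discards those variables' equations.
Queue = 2·Traffic - 2·Latency - 1  [with Traffic=5, Latency=-3]  = 15
Jitter = |Retries - Queue|  [with Retries=-4, Queue=15]  = 19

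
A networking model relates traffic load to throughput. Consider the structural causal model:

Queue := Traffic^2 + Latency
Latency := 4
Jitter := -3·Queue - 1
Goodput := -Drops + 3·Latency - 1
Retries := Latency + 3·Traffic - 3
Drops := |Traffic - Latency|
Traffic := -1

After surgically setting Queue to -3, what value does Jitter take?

8

The intervention breaks the incoming arrows to Queue: Queue := Traffic^2 + Latency no longer applies, and Queue = -3.
Jitter = -3·Queue - 1  [with Queue=-3]  = 8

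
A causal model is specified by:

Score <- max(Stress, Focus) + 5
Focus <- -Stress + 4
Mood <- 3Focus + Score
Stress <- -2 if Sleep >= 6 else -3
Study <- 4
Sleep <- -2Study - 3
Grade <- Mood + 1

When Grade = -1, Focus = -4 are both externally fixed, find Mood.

-10

Setting Grade = -1, Focus = -4 by intervention discards those variables' equations.
Sleep = -2Study - 3  [with Study=4]  = -11
Stress = -2 if Sleep >= 6 else -3  [with Sleep=-11]  = -3
Score = max(Stress, Focus) + 5  [with Stress=-3, Focus=-4]  = 2
Mood = 3Focus + Score  [with Focus=-4, Score=2]  = -10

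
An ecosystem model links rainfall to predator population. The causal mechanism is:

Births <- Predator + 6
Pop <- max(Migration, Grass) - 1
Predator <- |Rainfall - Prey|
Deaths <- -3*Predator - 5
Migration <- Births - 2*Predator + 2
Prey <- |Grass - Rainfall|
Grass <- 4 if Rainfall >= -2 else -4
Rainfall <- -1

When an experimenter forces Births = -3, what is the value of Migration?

-13

Under do(Births=-3), the mechanism Births <- Predator + 6 is discarded; Births is fixed at -3.
Grass = 4 if Rainfall >= -2 else -4  [with Rainfall=-1]  = 4
Prey = |Grass - Rainfall|  [with Grass=4, Rainfall=-1]  = 5
Predator = |Rainfall - Prey|  [with Rainfall=-1, Prey=5]  = 6
Migration = Births - 2*Predator + 2  [with Births=-3, Predator=6]  = -13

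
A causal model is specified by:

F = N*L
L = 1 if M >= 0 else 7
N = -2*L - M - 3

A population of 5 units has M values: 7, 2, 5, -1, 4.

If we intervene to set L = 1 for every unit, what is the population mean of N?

The intervention sets L=1 in all 5 units regardless of M. Recomputing N per unit gives -12, -7, -10, -4, -9; average -8.4.

-8.4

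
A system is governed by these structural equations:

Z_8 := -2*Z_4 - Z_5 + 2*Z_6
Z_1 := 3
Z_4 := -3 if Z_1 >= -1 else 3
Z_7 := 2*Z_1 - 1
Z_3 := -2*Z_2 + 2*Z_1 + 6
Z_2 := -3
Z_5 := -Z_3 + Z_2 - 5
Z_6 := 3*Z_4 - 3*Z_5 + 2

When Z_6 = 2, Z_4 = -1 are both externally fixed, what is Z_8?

Under do(Z_6 = 2, Z_4 = -1), each intervened variable's structural equation is replaced by its fixed value.
Z_3 = -2*Z_2 + 2*Z_1 + 6  [with Z_2=-3, Z_1=3]  = 18
Z_5 = -Z_3 + Z_2 - 5  [with Z_3=18, Z_2=-3]  = -26
Z_8 = -2*Z_4 - Z_5 + 2*Z_6  [with Z_4=-1, Z_5=-26, Z_6=2]  = 32

32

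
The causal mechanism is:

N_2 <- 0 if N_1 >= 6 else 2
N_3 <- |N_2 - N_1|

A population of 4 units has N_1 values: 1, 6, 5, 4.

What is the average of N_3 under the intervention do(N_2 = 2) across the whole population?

2.5

Every unit gets N_2=2 under the intervention. N_3 values become 1, 4, 3, 2; E[N_3|do(N_2=2)] = 2.5.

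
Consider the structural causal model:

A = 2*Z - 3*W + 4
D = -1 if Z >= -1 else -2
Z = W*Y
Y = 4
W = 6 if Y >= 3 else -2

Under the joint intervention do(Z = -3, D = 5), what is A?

-20

Setting Z = -3, D = 5 by intervention discards those variables' equations.
W = 6 if Y >= 3 else -2  [with Y=4]  = 6
A = 2*Z - 3*W + 4  [with Z=-3, W=6]  = -20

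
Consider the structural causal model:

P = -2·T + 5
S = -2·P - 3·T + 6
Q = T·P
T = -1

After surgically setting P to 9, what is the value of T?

-1

Under do(P=9), the mechanism P = -2·T + 5 is discarded; P is fixed at 9.
T is not downstream of the intervention, so its value is determined by the original equations.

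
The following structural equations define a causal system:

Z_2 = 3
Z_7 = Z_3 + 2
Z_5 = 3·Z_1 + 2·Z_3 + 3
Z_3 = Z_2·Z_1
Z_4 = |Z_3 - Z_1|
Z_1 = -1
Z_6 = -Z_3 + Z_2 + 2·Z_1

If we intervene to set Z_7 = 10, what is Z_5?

-6

The intervention breaks the incoming arrows to Z_7: Z_7 = Z_3 + 2 no longer applies, and Z_7 = 10.
Z_5 is not downstream of the intervention, so its value is determined by the original equations.
Z_3 = Z_2·Z_1  [with Z_2=3, Z_1=-1]  = -3
Z_5 = 3·Z_1 + 2·Z_3 + 3  [with Z_1=-1, Z_3=-3]  = -6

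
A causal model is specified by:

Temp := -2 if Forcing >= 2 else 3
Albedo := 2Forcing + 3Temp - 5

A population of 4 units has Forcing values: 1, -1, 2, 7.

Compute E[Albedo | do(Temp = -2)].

Under do(Temp=-2), Temp's equation is replaced by Temp=-2 for every unit. Per-unit Albedo: -9, -13, -7, 3. Mean = -6.5.

-6.5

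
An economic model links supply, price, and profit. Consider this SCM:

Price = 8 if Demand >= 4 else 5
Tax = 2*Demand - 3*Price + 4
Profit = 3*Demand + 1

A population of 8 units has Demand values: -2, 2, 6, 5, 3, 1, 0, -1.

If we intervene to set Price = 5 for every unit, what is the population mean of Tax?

Every unit gets Price=5 under the intervention. Tax values become -15, -7, 1, -1, -5, -9, -11, -13; E[Tax|do(Price=5)] = -7.5.

-7.5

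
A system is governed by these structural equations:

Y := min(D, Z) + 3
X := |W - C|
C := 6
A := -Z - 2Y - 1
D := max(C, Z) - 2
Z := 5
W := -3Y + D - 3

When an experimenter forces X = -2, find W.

-20

do(X=-2) replaces the equation X := |W - C| with the constant X = -2.
Since W is not a descendant of the intervened variable, it is unaffected.
D = max(C, Z) - 2  [with C=6, Z=5]  = 4
Y = min(D, Z) + 3  [with D=4, Z=5]  = 7
W = -3Y + D - 3  [with Y=7, D=4]  = -20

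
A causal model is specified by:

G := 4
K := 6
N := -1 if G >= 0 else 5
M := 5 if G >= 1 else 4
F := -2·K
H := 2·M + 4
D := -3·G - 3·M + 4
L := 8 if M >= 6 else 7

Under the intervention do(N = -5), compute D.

-23

The intervention breaks the incoming arrows to N: N := -1 if G >= 0 else 5 no longer applies, and N = -5.
D is not downstream of the intervention, so its value is determined by the original equations.
M = 5 if G >= 1 else 4  [with G=4]  = 5
D = -3·G - 3·M + 4  [with G=4, M=5]  = -23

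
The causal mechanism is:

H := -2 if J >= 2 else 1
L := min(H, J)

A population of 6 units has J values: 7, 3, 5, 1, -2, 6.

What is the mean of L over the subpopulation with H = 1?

Observing H=1 restricts to units where H's equation naturally yields 1: J ∈ {1, -2}. In that subpopulation L = 1, -2, mean -0.5.

-0.5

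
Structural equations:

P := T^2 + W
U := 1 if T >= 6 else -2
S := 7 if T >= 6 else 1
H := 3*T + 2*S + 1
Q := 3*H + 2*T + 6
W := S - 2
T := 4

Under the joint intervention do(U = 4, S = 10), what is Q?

113

Under do(U = 4, S = 10), each intervened variable's structural equation is replaced by its fixed value.
H = 3*T + 2*S + 1  [with T=4, S=10]  = 33
Q = 3*H + 2*T + 6  [with H=33, T=4]  = 113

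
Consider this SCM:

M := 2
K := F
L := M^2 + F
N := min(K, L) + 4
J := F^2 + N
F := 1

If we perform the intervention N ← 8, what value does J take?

9

The intervention breaks the incoming arrows to N: N := min(K, L) + 4 no longer applies, and N = 8.
J = F^2 + N  [with F=1, N=8]  = 9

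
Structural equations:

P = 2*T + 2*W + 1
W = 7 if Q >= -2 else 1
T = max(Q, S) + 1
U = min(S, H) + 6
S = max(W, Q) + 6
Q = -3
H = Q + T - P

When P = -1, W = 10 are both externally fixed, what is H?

The joint intervention fixes P = -1, W = 10, removing each variable's own equation.
S = max(W, Q) + 6  [with W=10, Q=-3]  = 16
T = max(Q, S) + 1  [with Q=-3, S=16]  = 17
H = Q + T - P  [with Q=-3, T=17, P=-1]  = 15

15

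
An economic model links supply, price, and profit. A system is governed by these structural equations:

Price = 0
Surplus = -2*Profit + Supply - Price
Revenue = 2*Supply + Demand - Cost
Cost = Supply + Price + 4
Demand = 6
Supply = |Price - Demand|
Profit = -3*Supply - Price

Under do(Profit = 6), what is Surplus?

-6

Intervening sets Profit = 6 and removes its equation (Profit = -3*Supply - Price).
Supply = |Price - Demand|  [with Price=0, Demand=6]  = 6
Surplus = -2*Profit + Supply - Price  [with Profit=6, Supply=6, Price=0]  = -6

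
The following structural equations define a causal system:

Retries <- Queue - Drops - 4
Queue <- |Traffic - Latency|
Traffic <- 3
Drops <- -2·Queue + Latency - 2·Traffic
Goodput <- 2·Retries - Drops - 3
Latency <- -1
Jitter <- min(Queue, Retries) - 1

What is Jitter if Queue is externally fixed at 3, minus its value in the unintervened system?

-1

The intervention breaks the incoming arrows to Queue: Queue <- |Traffic - Latency| no longer applies, and Queue = 3.
Drops = -2·Queue + Latency - 2·Traffic  [with Queue=3, Latency=-1, Traffic=3]  = -13
Retries = Queue - Drops - 4  [with Queue=3, Drops=-13]  = 12
Jitter = min(Queue, Retries) - 1  [with Queue=3, Retries=12]  = 2
Without intervention: Queue = |Traffic - Latency|  [with Traffic=3, Latency=-1]  = 4; Drops = -2·Queue + Latency - 2·Traffic  [with Queue=4, Latency=-1, Traffic=3]  = -15; Retries = Queue - Drops - 4  [with Queue=4, Drops=-15]  = 15; Jitter = min(Queue, Retries) - 1  [with Queue=4, Retries=15]  = 3.
Change = 2 − 3 = -1.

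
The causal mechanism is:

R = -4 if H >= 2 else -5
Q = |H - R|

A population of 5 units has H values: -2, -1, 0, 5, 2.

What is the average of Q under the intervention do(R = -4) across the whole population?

4.8

The intervention sets R=-4 in all 5 units regardless of H. Recomputing Q per unit gives 2, 3, 4, 9, 6; average 4.8.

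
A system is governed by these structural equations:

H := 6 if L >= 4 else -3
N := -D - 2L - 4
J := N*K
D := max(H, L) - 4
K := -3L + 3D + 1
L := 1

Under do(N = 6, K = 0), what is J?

0

Setting N = 6, K = 0 by intervention discards those variables' equations.
J = N*K  [with N=6, K=0]  = 0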